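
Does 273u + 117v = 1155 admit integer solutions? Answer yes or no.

no

gcd(273, 117) = 39  (273 = 2*117 + 39, 117 = 3*39).
39 does not divide 1155 (remainder 24), so no integer solutions.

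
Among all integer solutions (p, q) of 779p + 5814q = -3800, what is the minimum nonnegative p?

122

gcd(5814, 779) = 19  (5814 = 7×779 + 361, 779 = 2×361 + 57, 361 = 6×57 + 19, 57 = 3×19).
19 divides -3800, so solutions exist.
Back-substituting, 779×(-97) + 5814×(13) = 19.
Scale by -3800/19 = -200: (p₀, q₀) = (19400, -2600).
General solution: p = 19400 + 306t, q = -2600 - 41t for integer t.
p ≥ 0: smallest is 19400 mod 306 = 122 (at t = -63), with q = -17.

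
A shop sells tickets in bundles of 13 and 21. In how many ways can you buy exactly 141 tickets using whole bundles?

1

Need nonnegative integers with 13j + 21k = 141.
gcd(13, 21) = 1, and 13·(-8) + 21·(5) = 1.
So (j₀, k₀) = (-1128, 705); general j = -1128 + 21t, k = 705 - 13t.
j ≥ 0 ⇒ t ≥ 54; k ≥ 0 ⇒ t ≤ 54. That's 1 value of t.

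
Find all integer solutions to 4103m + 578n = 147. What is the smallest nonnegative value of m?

gcd(4103, 578):
  4103 = 7·578 + 57
  578 = 10·57 + 8
  57 = 7·8 + 1
  8 = 8·1
so gcd(4103, 578) = 1.
1 divides 147, so solutions exist.
Back-substitute for Bézout coefficients:
  1 = 57 - 7·8
  ... = 4103·(71) + 578·(-504)
Scale by 147/1 = 147: (m₀, n₀) = (10437, -74088).
General solution: m = 10437 + 578t, n = -74088 - 4103t for integer t.
m ≥ 0: smallest is 10437 mod 578 = 33 (at t = -18), with n = -234.

33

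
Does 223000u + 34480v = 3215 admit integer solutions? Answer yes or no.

no

gcd(223000, 34480) = 40  (223000 = 6*34480 + 16120, 34480 = 2*16120 + 2240, 16120 = 7*2240 + 440, 2240 = 5*440 + 40, 440 = 11*40).
40 does not divide 3215 (remainder 15), so no integer solutions.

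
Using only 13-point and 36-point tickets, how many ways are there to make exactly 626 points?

Need nonnegative integers with 13j + 36k = 626.
gcd(13, 36) = 1, and 13·(-11) + 36·(4) = 1.
So (j₀, k₀) = (-6886, 2504); general j = -6886 + 36t, k = 2504 - 13t.
j ≥ 0 ⇒ t ≥ 192; k ≥ 0 ⇒ t ≤ 192. That's 1 value of t.

1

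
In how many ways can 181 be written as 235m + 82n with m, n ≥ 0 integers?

0

gcd(235, 82) = 1  (235 = 2×82 + 71, 82 = 1×71 + 11, 71 = 6×11 + 5, 11 = 2×5 + 1, 5 = 5×1).
Back-substituting, 235×(-15) + 82×(43) = 1.
Scale by 181: one solution is (-2715, 7783). Reduce m mod 82: (73, -207).
General: m = 73 + 82t, n = -207 - 235t.
m ≥ 0 ⇒ t ≥ 0; n ≥ 0 ⇒ t ≤ -1. So t ∈ [0, -1]: 0 solutions.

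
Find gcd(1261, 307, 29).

1

gcd(1261, 307):
  1261 = 4×307 + 33
  307 = 9×33 + 10
  33 = 3×10 + 3
  10 = 3×3 + 1
  3 = 3×1
so gcd(1261, 307) = 1.
gcd(1, 29) = 1.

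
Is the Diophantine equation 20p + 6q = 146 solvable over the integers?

yes

gcd(20, 6) = 2.
2 divides 146, so integer solutions exist.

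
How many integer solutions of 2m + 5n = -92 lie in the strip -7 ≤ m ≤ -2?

gcd(5, 2) = 1  (5 = 2·2 + 1, 2 = 2·1).
Back-substituting, 2·(-2) + 5·(1) = 1.
Scale by -92: particular solution (184, -92); reduce m mod 5: (4, -20).
General solution: m = 4 + 5t, n = -20 - 2t for integer t.
-7 ≤ 4 + 5t ≤ -2 gives t ∈ [-2, -2], which is 1 value.

1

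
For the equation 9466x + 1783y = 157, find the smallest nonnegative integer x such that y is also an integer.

641

gcd(9466, 1783) = 1.
1 divides 157, so solutions exist.
By Bézout, 9466*(288) + 1783*(-1529) = 1.
Scale by 157/1 = 157: (x₀, y₀) = (45216, -240053).
General solution: x = 45216 + 1783t, y = -240053 - 9466t for integer t.
x ≥ 0: smallest is 45216 mod 1783 = 641 (at t = -25), with y = -3403.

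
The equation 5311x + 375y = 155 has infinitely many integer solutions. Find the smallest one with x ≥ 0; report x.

gcd(5311, 375) = 1.
1 divides 155, so solutions exist.
By Bézout, 5311*(166) + 375*(-2351) = 1.
Scale by 155/1 = 155: (x₀, y₀) = (25730, -364405).
General solution: x = 25730 + 375t, y = -364405 - 5311t for integer t.
x ≥ 0: smallest is 25730 mod 375 = 230 (at t = -68), with y = -3257.

230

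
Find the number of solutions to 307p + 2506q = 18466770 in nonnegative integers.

gcd(2506, 307) = 1  (2506 = 8·307 + 50, 307 = 6·50 + 7, 50 = 7·7 + 1, 7 = 7·1).
Back-substituting, 307·(-351) + 2506·(43) = 1.
Scale by 18466770: one solution is (-6481836270, 794071110). Reduce p mod 2506: (392, 7321).
General: p = 392 + 2506t, q = 7321 - 307t.
p ≥ 0 ⇒ t ≥ 0; q ≥ 0 ⇒ t ≤ 23. So t ∈ [0, 23]: 24 solutions.

24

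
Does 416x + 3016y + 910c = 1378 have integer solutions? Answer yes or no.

yes

gcd(3016, 416):
  3016 = 7*416 + 104
  416 = 4*104
so gcd(3016, 416) = 104.
gcd(104, 910) = 26.
26 divides 1378, so integer solutions exist.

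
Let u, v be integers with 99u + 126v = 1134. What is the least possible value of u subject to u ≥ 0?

gcd(126, 99) = 9  (126 = 1*99 + 27, 99 = 3*27 + 18, 27 = 1*18 + 9, 18 = 2*9).
9 divides 1134, so solutions exist.
Back-substituting, 99*(-5) + 126*(4) = 9.
Scale by 1134/9 = 126: (u₀, v₀) = (-630, 504).
General solution: u = -630 + 14t, v = 504 - 11t for integer t.
u ≥ 0: smallest is -630 mod 14 = 0 (at t = 45), with v = 9.

0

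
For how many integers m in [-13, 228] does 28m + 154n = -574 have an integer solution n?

gcd(154, 28) = 14  (154 = 5*28 + 14, 28 = 2*14).
Back-substituting, 28*(-5) + 154*(1) = 14.
Scale by -41: particular solution (205, -41); reduce m mod 11: (7, -5).
General solution: m = 7 + 11t, n = -5 - 2t for integer t.
-13 ≤ 7 + 11t ≤ 228 gives t ∈ [-1, 20], which is 22 values.

22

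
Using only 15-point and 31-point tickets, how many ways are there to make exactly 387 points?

Need nonnegative integers with 15j + 31k = 387.
gcd(15, 31) = 1, and 15·(-2) + 31·(1) = 1.
So (j₀, k₀) = (-774, 387); general j = -774 + 31t, k = 387 - 15t.
j ≥ 0 ⇒ t ≥ 25; k ≥ 0 ⇒ t ≤ 25. That's 1 value of t.

1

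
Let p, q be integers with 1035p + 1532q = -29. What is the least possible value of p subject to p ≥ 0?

gcd(1532, 1035) = 1  (1532 = 1*1035 + 497, 1035 = 2*497 + 41, 497 = 12*41 + 5, 41 = 8*5 + 1, 5 = 5*1).
1 divides -29, so solutions exist.
Back-substituting, 1035*(299) + 1532*(-202) = 1.
Scale by -29/1 = -29: (p₀, q₀) = (-8671, 5858).
General solution: p = -8671 + 1532t, q = 5858 - 1035t for integer t.
p ≥ 0: smallest is -8671 mod 1532 = 521 (at t = 6), with q = -352.

521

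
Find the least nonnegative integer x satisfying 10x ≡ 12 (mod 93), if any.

57

gcd(93, 10) = 1  (93 = 9×10 + 3, 10 = 3×3 + 1, 3 = 3×1).
1 divides 12, so solutions exist.
Back-substituting, 10×(28) + 93×(-3) = 1.
So 10×(28) ≡ 1 (mod 93); multiply by 12: x ≡ 336 (mod 93).
Smallest nonnegative: x = 336 mod 93 = 57.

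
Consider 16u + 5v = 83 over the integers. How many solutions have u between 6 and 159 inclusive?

gcd(16, 5):
  16 = 3×5 + 1
  5 = 5×1
so gcd(16, 5) = 1.
Back-substitute for Bézout coefficients:
  1 = 16 - 3×5
  ... = 16×(1) + 5×(-3)
Scale by 83: particular solution (83, -249); reduce u mod 5: (3, 7).
General solution: u = 3 + 5t, v = 7 - 16t for integer t.
6 ≤ 3 + 5t ≤ 159 gives t ∈ [1, 31], which is 31 values.

31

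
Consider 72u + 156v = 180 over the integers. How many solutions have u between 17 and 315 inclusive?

gcd(156, 72):
  156 = 2*72 + 12
  72 = 6*12
so gcd(156, 72) = 12.
Back-substitute for Bézout coefficients:
  12 = 156 - 2*72
  ... = 72*(-2) + 156*(1)
Scale by 15: particular solution (-30, 15); reduce u mod 13: (9, -3).
General solution: u = 9 + 13t, v = -3 - 6t for integer t.
17 ≤ 9 + 13t ≤ 315 gives t ∈ [1, 23], which is 23 values.

23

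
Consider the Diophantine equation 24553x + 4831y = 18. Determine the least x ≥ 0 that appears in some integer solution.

gcd(24553, 4831) = 1  (24553 = 5*4831 + 398, 4831 = 12*398 + 55, 398 = 7*55 + 13, 55 = 4*13 + 3, 13 = 4*3 + 1, 3 = 3*1).
1 divides 18, so solutions exist.
Back-substituting, 24553*(1493) + 4831*(-7588) = 1.
Scale by 18/1 = 18: (x₀, y₀) = (26874, -136584).
General solution: x = 26874 + 4831t, y = -136584 - 24553t for integer t.
x ≥ 0: smallest is 26874 mod 4831 = 2719 (at t = -5), with y = -13819.

2719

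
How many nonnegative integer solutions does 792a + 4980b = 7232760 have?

22

gcd(4980, 792) = 12.
By Bézout, 792*(-44) + 4980*(7) = 12.
One solution: (40, 1446).
General: a = 40 + 415t, b = 1446 - 66t.
a ≥ 0 ⇒ t ≥ 0; b ≥ 0 ⇒ t ≤ 21. So t ∈ [0, 21]: 22 solutions.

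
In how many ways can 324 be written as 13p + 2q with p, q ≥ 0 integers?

gcd(13, 2) = 1.
By Bézout, 13*(1) + 2*(-6) = 1.
One solution: (0, 162).
General: p = 0 + 2t, q = 162 - 13t.
p ≥ 0 ⇒ t ≥ 0; q ≥ 0 ⇒ t ≤ 12. So t ∈ [0, 12]: 13 solutions.

13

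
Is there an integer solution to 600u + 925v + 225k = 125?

yes

gcd(925, 600) = 25  (925 = 1·600 + 325, 600 = 1·325 + 275, 325 = 1·275 + 50, 275 = 5·50 + 25, 50 = 2·25).
gcd(25, 225) = 25.
25 divides 125, so integer solutions exist.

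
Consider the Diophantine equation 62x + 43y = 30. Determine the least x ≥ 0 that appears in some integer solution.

31

gcd(62, 43):
  62 = 1×43 + 19
  43 = 2×19 + 5
  19 = 3×5 + 4
  5 = 1×4 + 1
  4 = 4×1
so gcd(62, 43) = 1.
1 divides 30, so solutions exist.
Back-substitute for Bézout coefficients:
  1 = 5 - 1×4
  ... = 62×(-9) + 43×(13)
Scale by 30/1 = 30: (x₀, y₀) = (-270, 390).
General solution: x = -270 + 43t, y = 390 - 62t for integer t.
x ≥ 0: smallest is -270 mod 43 = 31 (at t = 7), with y = -44.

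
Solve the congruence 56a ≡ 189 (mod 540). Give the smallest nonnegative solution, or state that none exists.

gcd(540, 56):
  540 = 9·56 + 36
  56 = 1·36 + 20
  36 = 1·20 + 16
  20 = 1·16 + 4
  16 = 4·4
so gcd(540, 56) = 4.
4 does not divide 189, so the congruence has no solution.

no solution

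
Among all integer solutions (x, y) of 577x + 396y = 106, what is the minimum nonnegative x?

250

gcd(577, 396) = 1.
1 divides 106, so solutions exist.
By Bézout, 577*(-35) + 396*(51) = 1.
Scale by 106/1 = 106: (x₀, y₀) = (-3710, 5406).
General solution: x = -3710 + 396t, y = 5406 - 577t for integer t.
x ≥ 0: smallest is -3710 mod 396 = 250 (at t = 10), with y = -364.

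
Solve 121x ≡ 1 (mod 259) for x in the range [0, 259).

137

gcd(259, 121):
  259 = 2·121 + 17
  121 = 7·17 + 2
  17 = 8·2 + 1
  2 = 2·1
so gcd(259, 121) = 1.
Back-substitute for Bézout coefficients:
  1 = 17 - 8·2
  ... = 121·(-122) + 259·(57)
So 121·-122 ≡ 1 (mod 259), and -122 mod 259 = 137.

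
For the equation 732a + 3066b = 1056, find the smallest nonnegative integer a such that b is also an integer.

236

gcd(3066, 732) = 6.
6 divides 1056, so solutions exist.
By Bézout, 732×(222) + 3066×(-53) = 6.
Scale by 1056/6 = 176: (a₀, b₀) = (39072, -9328).
General solution: a = 39072 + 511t, b = -9328 - 122t for integer t.
a ≥ 0: smallest is 39072 mod 511 = 236 (at t = -76), with b = -56.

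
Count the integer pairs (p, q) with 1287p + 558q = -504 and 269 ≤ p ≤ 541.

4

gcd(1287, 558):
  1287 = 2·558 + 171
  558 = 3·171 + 45
  171 = 3·45 + 36
  45 = 1·36 + 9
  36 = 4·9
so gcd(1287, 558) = 9.
Back-substitute for Bézout coefficients:
  9 = 45 - 1·36
  ... = 1287·(-13) + 558·(30)
Scale by -56: particular solution (728, -1680); reduce p mod 62: (46, -107).
General solution: p = 46 + 62t, q = -107 - 143t for integer t.
269 ≤ 46 + 62t ≤ 541 gives t ∈ [4, 7], which is 4 values.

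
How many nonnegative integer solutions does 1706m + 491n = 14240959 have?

gcd(1706, 491) = 1  (1706 = 3*491 + 233, 491 = 2*233 + 25, 233 = 9*25 + 8, 25 = 3*8 + 1, 8 = 8*1).
Back-substituting, 1706*(-59) + 491*(205) = 1.
Scale by 14240959: one solution is (-840216581, 2919396595). Reduce m mod 491: (295, 27979).
General: m = 295 + 491t, n = 27979 - 1706t.
m ≥ 0 ⇒ t ≥ 0; n ≥ 0 ⇒ t ≤ 16. So t ∈ [0, 16]: 17 solutions.

17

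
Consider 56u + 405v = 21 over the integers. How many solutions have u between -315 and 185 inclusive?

gcd(405, 56) = 1  (405 = 7×56 + 13, 56 = 4×13 + 4, 13 = 3×4 + 1, 4 = 4×1).
Back-substituting, 56×(-94) + 405×(13) = 1.
Scale by 21: particular solution (-1974, 273); reduce u mod 405: (51, -7).
General solution: u = 51 + 405t, v = -7 - 56t for integer t.
-315 ≤ 51 + 405t ≤ 185 gives t ∈ [0, 0], which is 1 value.

1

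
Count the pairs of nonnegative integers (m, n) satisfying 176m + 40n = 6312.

7

gcd(176, 40) = 8  (176 = 4×40 + 16, 40 = 2×16 + 8, 16 = 2×8).
Back-substituting, 176×(-2) + 40×(9) = 8.
Scale by 789: one solution is (-1578, 7101). Reduce m mod 5: (2, 149).
General: m = 2 + 5t, n = 149 - 22t.
m ≥ 0 ⇒ t ≥ 0; n ≥ 0 ⇒ t ≤ 6. So t ∈ [0, 6]: 7 solutions.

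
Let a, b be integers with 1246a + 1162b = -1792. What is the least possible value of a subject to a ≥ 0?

gcd(1246, 1162) = 14.
14 divides -1792, so solutions exist.
By Bézout, 1246×(14) + 1162×(-15) = 14.
Scale by -1792/14 = -128: (a₀, b₀) = (-1792, 1920).
General solution: a = -1792 + 83t, b = 1920 - 89t for integer t.
a ≥ 0: smallest is -1792 mod 83 = 34 (at t = 22), with b = -38.

34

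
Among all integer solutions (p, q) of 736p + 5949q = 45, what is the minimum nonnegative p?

gcd(5949, 736) = 1  (5949 = 8×736 + 61, 736 = 12×61 + 4, 61 = 15×4 + 1, 4 = 4×1).
1 divides 45, so solutions exist.
Back-substituting, 736×(-1463) + 5949×(181) = 1.
Scale by 45/1 = 45: (p₀, q₀) = (-65835, 8145).
General solution: p = -65835 + 5949t, q = 8145 - 736t for integer t.
p ≥ 0: smallest is -65835 mod 5949 = 5553 (at t = 12), with q = -687.

5553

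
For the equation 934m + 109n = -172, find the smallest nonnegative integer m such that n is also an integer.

57

gcd(934, 109):
  934 = 8*109 + 62
  109 = 1*62 + 47
  62 = 1*47 + 15
  47 = 3*15 + 2
  15 = 7*2 + 1
  2 = 2*1
so gcd(934, 109) = 1.
1 divides -172, so solutions exist.
Back-substitute for Bézout coefficients:
  1 = 15 - 7*2
  ... = 934*(51) + 109*(-437)
Scale by -172/1 = -172: (m₀, n₀) = (-8772, 75164).
General solution: m = -8772 + 109t, n = 75164 - 934t for integer t.
m ≥ 0: smallest is -8772 mod 109 = 57 (at t = 81), with n = -490.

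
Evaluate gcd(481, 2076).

gcd(2076, 481) = 1  (2076 = 4·481 + 152, 481 = 3·152 + 25, 152 = 6·25 + 2, 25 = 12·2 + 1, 2 = 2·1).

1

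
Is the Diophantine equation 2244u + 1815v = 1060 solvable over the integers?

no

gcd(2244, 1815):
  2244 = 1·1815 + 429
  1815 = 4·429 + 99
  429 = 4·99 + 33
  99 = 3·33
so gcd(2244, 1815) = 33.
33 does not divide 1060 (remainder 4), so no integer solutions.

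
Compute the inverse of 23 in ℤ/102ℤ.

gcd(102, 23) = 1.
By Bézout, 23*(-31) + 102*(7) = 1.
So 23*-31 ≡ 1 (mod 102), and -31 mod 102 = 71.

71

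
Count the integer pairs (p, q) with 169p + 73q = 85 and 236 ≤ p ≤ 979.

gcd(169, 73):
  169 = 2·73 + 23
  73 = 3·23 + 4
  23 = 5·4 + 3
  4 = 1·3 + 1
  3 = 3·1
so gcd(169, 73) = 1.
Back-substitute for Bézout coefficients:
  1 = 4 - 1·3
  ... = 169·(-19) + 73·(44)
Scale by 85: particular solution (-1615, 3740); reduce p mod 73: (64, -147).
General solution: p = 64 + 73t, q = -147 - 169t for integer t.
236 ≤ 64 + 73t ≤ 979 gives t ∈ [3, 12], which is 10 values.

10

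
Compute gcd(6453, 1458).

27

gcd(6453, 1458) = 27  (6453 = 4*1458 + 621, 1458 = 2*621 + 216, 621 = 2*216 + 189, 216 = 1*189 + 27, 189 = 7*27).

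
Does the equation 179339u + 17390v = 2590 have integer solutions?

yes

gcd(179339, 17390) = 37  (179339 = 10×17390 + 5439, 17390 = 3×5439 + 1073, 5439 = 5×1073 + 74, 1073 = 14×74 + 37, 74 = 2×37).
37 divides 2590, so integer solutions exist.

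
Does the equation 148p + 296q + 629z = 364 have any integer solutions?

no

gcd(296, 148):
  296 = 2×148
so gcd(296, 148) = 148.
gcd(148, 629) = 37.
37 does not divide 364 (remainder 31), so no integer solutions.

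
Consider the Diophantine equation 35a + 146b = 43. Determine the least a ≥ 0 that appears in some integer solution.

93

gcd(146, 35) = 1  (146 = 4*35 + 6, 35 = 5*6 + 5, 6 = 1*5 + 1, 5 = 5*1).
1 divides 43, so solutions exist.
Back-substituting, 35*(-25) + 146*(6) = 1.
Scale by 43/1 = 43: (a₀, b₀) = (-1075, 258).
General solution: a = -1075 + 146t, b = 258 - 35t for integer t.
a ≥ 0: smallest is -1075 mod 146 = 93 (at t = 8), with b = -22.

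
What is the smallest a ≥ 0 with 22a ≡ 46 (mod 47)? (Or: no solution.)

gcd(47, 22) = 1.
1 divides 46, so solutions exist.
By Bézout, 22*(15) + 47*(-7) = 1.
So 22*(15) ≡ 1 (mod 47); multiply by 46: a ≡ 690 (mod 47).
Smallest nonnegative: a = 690 mod 47 = 32.

32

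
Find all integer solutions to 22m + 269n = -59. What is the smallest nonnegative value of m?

gcd(269, 22) = 1.
1 divides -59, so solutions exist.
By Bézout, 22×(-110) + 269×(9) = 1.
Scale by -59/1 = -59: (m₀, n₀) = (6490, -531).
General solution: m = 6490 + 269t, n = -531 - 22t for integer t.
m ≥ 0: smallest is 6490 mod 269 = 34 (at t = -24), with n = -3.

34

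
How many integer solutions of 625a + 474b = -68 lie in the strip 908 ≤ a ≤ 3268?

gcd(625, 474) = 1.
By Bézout, 625*(-113) + 474*(149) = 1.
Particular solution: (100, -132).
General solution: a = 100 + 474t, b = -132 - 625t for integer t.
908 ≤ 100 + 474t ≤ 3268 gives t ∈ [2, 6], which is 5 values.

5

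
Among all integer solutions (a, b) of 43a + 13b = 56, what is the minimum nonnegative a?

gcd(43, 13):
  43 = 3*13 + 4
  13 = 3*4 + 1
  4 = 4*1
so gcd(43, 13) = 1.
1 divides 56, so solutions exist.
Back-substitute for Bézout coefficients:
  1 = 13 - 3*4
  ... = 43*(-3) + 13*(10)
Scale by 56/1 = 56: (a₀, b₀) = (-168, 560).
General solution: a = -168 + 13t, b = 560 - 43t for integer t.
a ≥ 0: smallest is -168 mod 13 = 1 (at t = 13), with b = 1.

1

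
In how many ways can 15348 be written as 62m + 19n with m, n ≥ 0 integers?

gcd(62, 19) = 1.
By Bézout, 62×(4) + 19×(-13) = 1.
One solution: (3, 798).
General: m = 3 + 19t, n = 798 - 62t.
m ≥ 0 ⇒ t ≥ 0; n ≥ 0 ⇒ t ≤ 12. So t ∈ [0, 12]: 13 solutions.

13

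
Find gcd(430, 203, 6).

gcd(430, 203) = 1.
gcd(1, 6) = 1.

1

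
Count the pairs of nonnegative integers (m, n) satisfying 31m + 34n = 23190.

gcd(34, 31) = 1  (34 = 1×31 + 3, 31 = 10×3 + 1, 3 = 3×1).
Back-substituting, 31×(11) + 34×(-10) = 1.
Scale by 23190: one solution is (255090, -231900). Reduce m mod 34: (22, 662).
General: m = 22 + 34t, n = 662 - 31t.
m ≥ 0 ⇒ t ≥ 0; n ≥ 0 ⇒ t ≤ 21. So t ∈ [0, 21]: 22 solutions.

22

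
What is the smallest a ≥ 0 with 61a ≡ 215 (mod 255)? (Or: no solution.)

200

gcd(255, 61) = 1.
1 divides 215, so solutions exist.
By Bézout, 61·(46) + 255·(-11) = 1.
So 61·(46) ≡ 1 (mod 255); multiply by 215: a ≡ 9890 (mod 255).
Smallest nonnegative: a = 9890 mod 255 = 200.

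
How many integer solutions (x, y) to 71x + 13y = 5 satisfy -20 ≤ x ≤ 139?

12

gcd(71, 13) = 1.
By Bézout, 71×(-2) + 13×(11) = 1.
Particular solution: (3, -16).
General solution: x = 3 + 13t, y = -16 - 71t for integer t.
-20 ≤ 3 + 13t ≤ 139 gives t ∈ [-1, 10], which is 12 values.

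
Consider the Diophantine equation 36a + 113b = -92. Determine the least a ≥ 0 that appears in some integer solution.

gcd(113, 36) = 1.
1 divides -92, so solutions exist.
By Bézout, 36×(22) + 113×(-7) = 1.
Scale by -92/1 = -92: (a₀, b₀) = (-2024, 644).
General solution: a = -2024 + 113t, b = 644 - 36t for integer t.
a ≥ 0: smallest is -2024 mod 113 = 10 (at t = 18), with b = -4.

10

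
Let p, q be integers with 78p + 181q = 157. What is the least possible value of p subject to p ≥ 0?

gcd(181, 78) = 1.
1 divides 157, so solutions exist.
By Bézout, 78*(-58) + 181*(25) = 1.
Scale by 157/1 = 157: (p₀, q₀) = (-9106, 3925).
General solution: p = -9106 + 181t, q = 3925 - 78t for integer t.
p ≥ 0: smallest is -9106 mod 181 = 125 (at t = 51), with q = -53.

125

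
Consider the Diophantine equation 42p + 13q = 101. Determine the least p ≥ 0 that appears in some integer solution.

gcd(42, 13):
  42 = 3*13 + 3
  13 = 4*3 + 1
  3 = 3*1
so gcd(42, 13) = 1.
1 divides 101, so solutions exist.
Back-substitute for Bézout coefficients:
  1 = 13 - 4*3
  ... = 42*(-4) + 13*(13)
Scale by 101/1 = 101: (p₀, q₀) = (-404, 1313).
General solution: p = -404 + 13t, q = 1313 - 42t for integer t.
p ≥ 0: smallest is -404 mod 13 = 12 (at t = 32), with q = -31.

12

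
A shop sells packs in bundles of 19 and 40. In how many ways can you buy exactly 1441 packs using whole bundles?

Need nonnegative integers with 19j + 40k = 1441.
gcd(19, 40) = 1, and 19·(19) + 40·(-9) = 1.
So (j₀, k₀) = (27379, -12969); general j = 27379 + 40t, k = -12969 - 19t.
j ≥ 0 ⇒ t ≥ -684; k ≥ 0 ⇒ t ≤ -683. That's 2 values of t.

2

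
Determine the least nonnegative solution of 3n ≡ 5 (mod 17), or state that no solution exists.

13

gcd(17, 3) = 1  (17 = 5*3 + 2, 3 = 1*2 + 1, 2 = 2*1).
1 divides 5, so solutions exist.
Back-substituting, 3*(6) + 17*(-1) = 1.
So 3*(6) ≡ 1 (mod 17); multiply by 5: n ≡ 30 (mod 17).
Smallest nonnegative: n = 30 mod 17 = 13.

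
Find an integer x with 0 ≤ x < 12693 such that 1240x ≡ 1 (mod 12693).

10267

gcd(12693, 1240):
  12693 = 10×1240 + 293
  1240 = 4×293 + 68
  293 = 4×68 + 21
  68 = 3×21 + 5
  21 = 4×5 + 1
  5 = 5×1
so gcd(12693, 1240) = 1.
Back-substitute for Bézout coefficients:
  1 = 21 - 4×5
  ... = 1240×(-2426) + 12693×(237)
So 1240×-2426 ≡ 1 (mod 12693), and -2426 mod 12693 = 10267.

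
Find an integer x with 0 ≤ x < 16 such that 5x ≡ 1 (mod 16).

gcd(16, 5):
  16 = 3*5 + 1
  5 = 5*1
so gcd(16, 5) = 1.
Back-substitute for Bézout coefficients:
  1 = 16 - 3*5
  ... = 5*(-3) + 16*(1)
So 5*-3 ≡ 1 (mod 16), and -3 mod 16 = 13.

13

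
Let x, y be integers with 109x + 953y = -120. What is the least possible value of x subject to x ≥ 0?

506

gcd(953, 109):
  953 = 8·109 + 81
  109 = 1·81 + 28
  81 = 2·28 + 25
  28 = 1·25 + 3
  25 = 8·3 + 1
  3 = 3·1
so gcd(953, 109) = 1.
1 divides -120, so solutions exist.
Back-substitute for Bézout coefficients:
  1 = 25 - 8·3
  ... = 109·(-306) + 953·(35)
Scale by -120/1 = -120: (x₀, y₀) = (36720, -4200).
General solution: x = 36720 + 953t, y = -4200 - 109t for integer t.
x ≥ 0: smallest is 36720 mod 953 = 506 (at t = -38), with y = -58.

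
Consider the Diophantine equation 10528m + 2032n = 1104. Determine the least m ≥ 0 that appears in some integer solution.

3

gcd(10528, 2032):
  10528 = 5·2032 + 368
  2032 = 5·368 + 192
  368 = 1·192 + 176
  192 = 1·176 + 16
  176 = 11·16
so gcd(10528, 2032) = 16.
16 divides 1104, so solutions exist.
Back-substitute for Bézout coefficients:
  16 = 192 - 1·176
  ... = 10528·(-11) + 2032·(57)
Scale by 1104/16 = 69: (m₀, n₀) = (-759, 3933).
General solution: m = -759 + 127t, n = 3933 - 658t for integer t.
m ≥ 0: smallest is -759 mod 127 = 3 (at t = 6), with n = -15.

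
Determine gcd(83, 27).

gcd(83, 27) = 1  (83 = 3×27 + 2, 27 = 13×2 + 1, 2 = 2×1).

1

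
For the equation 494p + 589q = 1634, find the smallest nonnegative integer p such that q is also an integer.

20

gcd(589, 494):
  589 = 1*494 + 95
  494 = 5*95 + 19
  95 = 5*19
so gcd(589, 494) = 19.
19 divides 1634, so solutions exist.
Back-substitute for Bézout coefficients:
  19 = 494 - 5*95
  ... = 494*(6) + 589*(-5)
Scale by 1634/19 = 86: (p₀, q₀) = (516, -430).
General solution: p = 516 + 31t, q = -430 - 26t for integer t.
p ≥ 0: smallest is 516 mod 31 = 20 (at t = -16), with q = -14.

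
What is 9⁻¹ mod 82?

73

gcd(82, 9) = 1  (82 = 9·9 + 1, 9 = 9·1).
Back-substituting, 9·(-9) + 82·(1) = 1.
So 9·-9 ≡ 1 (mod 82), and -9 mod 82 = 73.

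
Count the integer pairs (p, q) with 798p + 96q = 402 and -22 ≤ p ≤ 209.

14

gcd(798, 96):
  798 = 8×96 + 30
  96 = 3×30 + 6
  30 = 5×6
so gcd(798, 96) = 6.
Back-substitute for Bézout coefficients:
  6 = 96 - 3×30
  ... = 798×(-3) + 96×(25)
Scale by 67: particular solution (-201, 1675); reduce p mod 16: (7, -54).
General solution: p = 7 + 16t, q = -54 - 133t for integer t.
-22 ≤ 7 + 16t ≤ 209 gives t ∈ [-1, 12], which is 14 values.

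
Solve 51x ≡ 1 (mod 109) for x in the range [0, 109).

gcd(109, 51):
  109 = 2*51 + 7
  51 = 7*7 + 2
  7 = 3*2 + 1
  2 = 2*1
so gcd(109, 51) = 1.
Back-substitute for Bézout coefficients:
  1 = 7 - 3*2
  ... = 51*(-47) + 109*(22)
So 51*-47 ≡ 1 (mod 109), and -47 mod 109 = 62.

62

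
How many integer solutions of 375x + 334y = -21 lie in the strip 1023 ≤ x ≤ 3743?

8

gcd(375, 334) = 1.
By Bézout, 375×(-57) + 334×(64) = 1.
Particular solution: (195, -219).
General solution: x = 195 + 334t, y = -219 - 375t for integer t.
1023 ≤ 195 + 334t ≤ 3743 gives t ∈ [3, 10], which is 8 values.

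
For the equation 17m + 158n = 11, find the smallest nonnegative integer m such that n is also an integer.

gcd(158, 17):
  158 = 9·17 + 5
  17 = 3·5 + 2
  5 = 2·2 + 1
  2 = 2·1
so gcd(158, 17) = 1.
1 divides 11, so solutions exist.
Back-substitute for Bézout coefficients:
  1 = 5 - 2·2
  ... = 17·(-65) + 158·(7)
Scale by 11/1 = 11: (m₀, n₀) = (-715, 77).
General solution: m = -715 + 158t, n = 77 - 17t for integer t.
m ≥ 0: smallest is -715 mod 158 = 75 (at t = 5), with n = -8.

75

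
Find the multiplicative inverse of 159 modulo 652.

gcd(652, 159) = 1.
By Bézout, 159·(-41) + 652·(10) = 1.
So 159·-41 ≡ 1 (mod 652), and -41 mod 652 = 611.

611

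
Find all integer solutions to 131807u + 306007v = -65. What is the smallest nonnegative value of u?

8265

gcd(306007, 131807) = 13.
13 divides -65, so solutions exist.
By Bézout, 131807*(-1653) + 306007*(712) = 13.
Scale by -65/13 = -5: (u₀, v₀) = (8265, -3560).
General solution: u = 8265 + 23539t, v = -3560 - 10139t for integer t.
u ≥ 0: smallest is 8265 mod 23539 = 8265 (at t = 0), with v = -3560.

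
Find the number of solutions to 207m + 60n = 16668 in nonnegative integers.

gcd(207, 60) = 3.
By Bézout, 207·(9) + 60·(-31) = 3.
One solution: (4, 264).
General: m = 4 + 20t, n = 264 - 69t.
m ≥ 0 ⇒ t ≥ 0; n ≥ 0 ⇒ t ≤ 3. So t ∈ [0, 3]: 4 solutions.

4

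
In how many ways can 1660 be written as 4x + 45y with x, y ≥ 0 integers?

10

gcd(45, 4):
  45 = 11·4 + 1
  4 = 4·1
so gcd(45, 4) = 1.
Back-substitute for Bézout coefficients:
  1 = 45 - 11·4
  ... = 4·(-11) + 45·(1)
Scale by 1660: one solution is (-18260, 1660). Reduce x mod 45: (10, 36).
General: x = 10 + 45t, y = 36 - 4t.
x ≥ 0 ⇒ t ≥ 0; y ≥ 0 ⇒ t ≤ 9. So t ∈ [0, 9]: 10 solutions.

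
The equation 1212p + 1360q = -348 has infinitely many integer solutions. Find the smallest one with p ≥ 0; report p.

gcd(1360, 1212):
  1360 = 1·1212 + 148
  1212 = 8·148 + 28
  148 = 5·28 + 8
  28 = 3·8 + 4
  8 = 2·4
so gcd(1360, 1212) = 4.
4 divides -348, so solutions exist.
Back-substitute for Bézout coefficients:
  4 = 28 - 3·8
  ... = 1212·(147) + 1360·(-131)
Scale by -348/4 = -87: (p₀, q₀) = (-12789, 11397).
General solution: p = -12789 + 340t, q = 11397 - 303t for integer t.
p ≥ 0: smallest is -12789 mod 340 = 131 (at t = 38), with q = -117.

131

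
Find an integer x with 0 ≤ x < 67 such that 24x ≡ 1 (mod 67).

14

gcd(67, 24):
  67 = 2*24 + 19
  24 = 1*19 + 5
  19 = 3*5 + 4
  5 = 1*4 + 1
  4 = 4*1
so gcd(67, 24) = 1.
Back-substitute for Bézout coefficients:
  1 = 5 - 1*4
  ... = 24*(14) + 67*(-5)
So 24*14 ≡ 1 (mod 67), and 14 mod 67 = 14.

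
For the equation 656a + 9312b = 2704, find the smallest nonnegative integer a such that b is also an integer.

gcd(9312, 656) = 16.
16 divides 2704, so solutions exist.
By Bézout, 656×(71) + 9312×(-5) = 16.
Scale by 2704/16 = 169: (a₀, b₀) = (11999, -845).
General solution: a = 11999 + 582t, b = -845 - 41t for integer t.
a ≥ 0: smallest is 11999 mod 582 = 359 (at t = -20), with b = -25.

359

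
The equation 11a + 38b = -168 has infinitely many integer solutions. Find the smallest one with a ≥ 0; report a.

gcd(38, 11) = 1.
1 divides -168, so solutions exist.
By Bézout, 11*(7) + 38*(-2) = 1.
Scale by -168/1 = -168: (a₀, b₀) = (-1176, 336).
General solution: a = -1176 + 38t, b = 336 - 11t for integer t.
a ≥ 0: smallest is -1176 mod 38 = 2 (at t = 31), with b = -5.

2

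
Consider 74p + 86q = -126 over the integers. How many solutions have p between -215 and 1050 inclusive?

29

gcd(86, 74) = 2.
By Bézout, 74*(7) + 86*(-6) = 2.
Particular solution: (32, -29).
General solution: p = 32 + 43t, q = -29 - 37t for integer t.
-215 ≤ 32 + 43t ≤ 1050 gives t ∈ [-5, 23], which is 29 values.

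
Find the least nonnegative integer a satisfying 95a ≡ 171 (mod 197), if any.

120

gcd(197, 95) = 1.
1 divides 171, so solutions exist.
By Bézout, 95×(56) + 197×(-27) = 1.
So 95×(56) ≡ 1 (mod 197); multiply by 171: a ≡ 9576 (mod 197).
Smallest nonnegative: a = 9576 mod 197 = 120.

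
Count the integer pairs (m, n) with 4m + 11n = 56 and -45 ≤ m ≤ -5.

4

gcd(11, 4):
  11 = 2*4 + 3
  4 = 1*3 + 1
  3 = 3*1
so gcd(11, 4) = 1.
Back-substitute for Bézout coefficients:
  1 = 4 - 1*3
  ... = 4*(3) + 11*(-1)
Scale by 56: particular solution (168, -56); reduce m mod 11: (3, 4).
General solution: m = 3 + 11t, n = 4 - 4t for integer t.
-45 ≤ 3 + 11t ≤ -5 gives t ∈ [-4, -1], which is 4 values.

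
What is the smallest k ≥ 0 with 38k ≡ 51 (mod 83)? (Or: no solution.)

gcd(83, 38) = 1  (83 = 2·38 + 7, 38 = 5·7 + 3, 7 = 2·3 + 1, 3 = 3·1).
1 divides 51, so solutions exist.
Back-substituting, 38·(-24) + 83·(11) = 1.
So 38·(-24) ≡ 1 (mod 83); multiply by 51: k ≡ -1224 (mod 83).
Smallest nonnegative: k = -1224 mod 83 = 21.

21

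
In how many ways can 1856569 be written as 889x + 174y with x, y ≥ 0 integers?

12

gcd(889, 174) = 1.
By Bézout, 889*(55) + 174*(-281) = 1.
One solution: (91, 10205).
General: x = 91 + 174t, y = 10205 - 889t.
x ≥ 0 ⇒ t ≥ 0; y ≥ 0 ⇒ t ≤ 11. So t ∈ [0, 11]: 12 solutions.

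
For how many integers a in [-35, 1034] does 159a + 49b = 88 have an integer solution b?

22

gcd(159, 49) = 1.
By Bézout, 159·(-4) + 49·(13) = 1.
Particular solution: (40, -128).
General solution: a = 40 + 49t, b = -128 - 159t for integer t.
-35 ≤ 40 + 49t ≤ 1034 gives t ∈ [-1, 20], which is 22 values.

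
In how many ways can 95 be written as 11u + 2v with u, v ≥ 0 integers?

gcd(11, 2) = 1  (11 = 5×2 + 1, 2 = 2×1).
Back-substituting, 11×(1) + 2×(-5) = 1.
Scale by 95: one solution is (95, -475). Reduce u mod 2: (1, 42).
General: u = 1 + 2t, v = 42 - 11t.
u ≥ 0 ⇒ t ≥ 0; v ≥ 0 ⇒ t ≤ 3. So t ∈ [0, 3]: 4 solutions.

4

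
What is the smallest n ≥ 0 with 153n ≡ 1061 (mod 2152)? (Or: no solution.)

gcd(2152, 153) = 1  (2152 = 14×153 + 10, 153 = 15×10 + 3, 10 = 3×3 + 1, 3 = 3×1).
1 divides 1061, so solutions exist.
Back-substituting, 153×(-647) + 2152×(46) = 1.
So 153×(-647) ≡ 1 (mod 2152); multiply by 1061: n ≡ -686467 (mod 2152).
Smallest nonnegative: n = -686467 mod 2152 = 21.

21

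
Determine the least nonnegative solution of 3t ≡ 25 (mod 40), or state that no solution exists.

gcd(40, 3):
  40 = 13*3 + 1
  3 = 3*1
so gcd(40, 3) = 1.
1 divides 25, so solutions exist.
Back-substitute for Bézout coefficients:
  1 = 40 - 13*3
  ... = 3*(-13) + 40*(1)
So 3*(-13) ≡ 1 (mod 40); multiply by 25: t ≡ -325 (mod 40).
Smallest nonnegative: t = -325 mod 40 = 35.

35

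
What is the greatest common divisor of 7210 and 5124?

gcd(7210, 5124) = 14  (7210 = 1·5124 + 2086, 5124 = 2·2086 + 952, 2086 = 2·952 + 182, 952 = 5·182 + 42, 182 = 4·42 + 14, 42 = 3·14).

14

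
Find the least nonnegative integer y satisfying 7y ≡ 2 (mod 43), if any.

31

gcd(43, 7) = 1  (43 = 6*7 + 1, 7 = 7*1).
1 divides 2, so solutions exist.
Back-substituting, 7*(-6) + 43*(1) = 1.
So 7*(-6) ≡ 1 (mod 43); multiply by 2: y ≡ -12 (mod 43).
Smallest nonnegative: y = -12 mod 43 = 31.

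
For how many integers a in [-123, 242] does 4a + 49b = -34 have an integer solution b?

gcd(49, 4) = 1  (49 = 12·4 + 1, 4 = 4·1).
Back-substituting, 4·(-12) + 49·(1) = 1.
Scale by -34: particular solution (408, -34); reduce a mod 49: (16, -2).
General solution: a = 16 + 49t, b = -2 - 4t for integer t.
-123 ≤ 16 + 49t ≤ 242 gives t ∈ [-2, 4], which is 7 values.

7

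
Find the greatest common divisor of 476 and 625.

1

gcd(625, 476):
  625 = 1×476 + 149
  476 = 3×149 + 29
  149 = 5×29 + 4
  29 = 7×4 + 1
  4 = 4×1
so gcd(625, 476) = 1.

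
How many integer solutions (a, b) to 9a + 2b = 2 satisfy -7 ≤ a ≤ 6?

7

gcd(9, 2) = 1.
By Bézout, 9×(1) + 2×(-4) = 1.
Particular solution: (0, 1).
General solution: a = 0 + 2t, b = 1 - 9t for integer t.
-7 ≤ 0 + 2t ≤ 6 gives t ∈ [-3, 3], which is 7 values.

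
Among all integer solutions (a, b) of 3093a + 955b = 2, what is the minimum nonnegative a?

444

gcd(3093, 955) = 1  (3093 = 3*955 + 228, 955 = 4*228 + 43, 228 = 5*43 + 13, 43 = 3*13 + 4, 13 = 3*4 + 1, 4 = 4*1).
1 divides 2, so solutions exist.
Back-substituting, 3093*(222) + 955*(-719) = 1.
Scale by 2/1 = 2: (a₀, b₀) = (444, -1438).
General solution: a = 444 + 955t, b = -1438 - 3093t for integer t.
a ≥ 0: smallest is 444 mod 955 = 444 (at t = 0), with b = -1438.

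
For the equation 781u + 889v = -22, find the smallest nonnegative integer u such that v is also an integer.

gcd(889, 781):
  889 = 1×781 + 108
  781 = 7×108 + 25
  108 = 4×25 + 8
  25 = 3×8 + 1
  8 = 8×1
so gcd(889, 781) = 1.
1 divides -22, so solutions exist.
Back-substitute for Bézout coefficients:
  1 = 25 - 3×8
  ... = 781×(107) + 889×(-94)
Scale by -22/1 = -22: (u₀, v₀) = (-2354, 2068).
General solution: u = -2354 + 889t, v = 2068 - 781t for integer t.
u ≥ 0: smallest is -2354 mod 889 = 313 (at t = 3), with v = -275.

313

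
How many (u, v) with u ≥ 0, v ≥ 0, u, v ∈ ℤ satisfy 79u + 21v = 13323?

8

gcd(79, 21) = 1.
By Bézout, 79·(4) + 21·(-15) = 1.
One solution: (15, 578).
General: u = 15 + 21t, v = 578 - 79t.
u ≥ 0 ⇒ t ≥ 0; v ≥ 0 ⇒ t ≤ 7. So t ∈ [0, 7]: 8 solutions.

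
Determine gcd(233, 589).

gcd(589, 233) = 1  (589 = 2×233 + 123, 233 = 1×123 + 110, 123 = 1×110 + 13, 110 = 8×13 + 6, 13 = 2×6 + 1, 6 = 6×1).

1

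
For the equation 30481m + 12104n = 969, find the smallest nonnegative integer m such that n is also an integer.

689

gcd(30481, 12104):
  30481 = 2×12104 + 6273
  12104 = 1×6273 + 5831
  6273 = 1×5831 + 442
  5831 = 13×442 + 85
  442 = 5×85 + 17
  85 = 5×17
so gcd(30481, 12104) = 17.
17 divides 969, so solutions exist.
Back-substitute for Bézout coefficients:
  17 = 442 - 5×85
  ... = 30481×(137) + 12104×(-345)
Scale by 969/17 = 57: (m₀, n₀) = (7809, -19665).
General solution: m = 7809 + 712t, n = -19665 - 1793t for integer t.
m ≥ 0: smallest is 7809 mod 712 = 689 (at t = -10), with n = -1735.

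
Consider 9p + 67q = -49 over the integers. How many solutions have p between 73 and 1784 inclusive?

gcd(67, 9) = 1  (67 = 7·9 + 4, 9 = 2·4 + 1, 4 = 4·1).
Back-substituting, 9·(15) + 67·(-2) = 1.
Scale by -49: particular solution (-735, 98); reduce p mod 67: (2, -1).
General solution: p = 2 + 67t, q = -1 - 9t for integer t.
73 ≤ 2 + 67t ≤ 1784 gives t ∈ [2, 26], which is 25 values.

25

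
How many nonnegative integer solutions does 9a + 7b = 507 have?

8

gcd(9, 7) = 1.
By Bézout, 9×(-3) + 7×(4) = 1.
One solution: (5, 66).
General: a = 5 + 7t, b = 66 - 9t.
a ≥ 0 ⇒ t ≥ 0; b ≥ 0 ⇒ t ≤ 7. So t ∈ [0, 7]: 8 solutions.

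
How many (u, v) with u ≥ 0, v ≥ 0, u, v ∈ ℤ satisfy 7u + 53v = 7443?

20

gcd(53, 7) = 1.
By Bézout, 7×(-15) + 53×(2) = 1.
One solution: (26, 137).
General: u = 26 + 53t, v = 137 - 7t.
u ≥ 0 ⇒ t ≥ 0; v ≥ 0 ⇒ t ≤ 19. So t ∈ [0, 19]: 20 solutions.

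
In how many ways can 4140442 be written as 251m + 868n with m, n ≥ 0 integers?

gcd(868, 251):
  868 = 3*251 + 115
  251 = 2*115 + 21
  115 = 5*21 + 10
  21 = 2*10 + 1
  10 = 10*1
so gcd(868, 251) = 1.
Back-substitute for Bézout coefficients:
  1 = 21 - 2*10
  ... = 251*(83) + 868*(-24)
Scale by 4140442: one solution is (343656686, -99370608). Reduce m mod 868: (730, 4559).
General: m = 730 + 868t, n = 4559 - 251t.
m ≥ 0 ⇒ t ≥ 0; n ≥ 0 ⇒ t ≤ 18. So t ∈ [0, 18]: 19 solutions.

19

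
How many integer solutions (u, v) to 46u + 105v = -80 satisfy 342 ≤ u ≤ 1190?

gcd(105, 46) = 1  (105 = 2*46 + 13, 46 = 3*13 + 7, 13 = 1*7 + 6, 7 = 1*6 + 1, 6 = 6*1).
Back-substituting, 46*(16) + 105*(-7) = 1.
Scale by -80: particular solution (-1280, 560); reduce u mod 105: (85, -38).
General solution: u = 85 + 105t, v = -38 - 46t for integer t.
342 ≤ 85 + 105t ≤ 1190 gives t ∈ [3, 10], which is 8 values.

8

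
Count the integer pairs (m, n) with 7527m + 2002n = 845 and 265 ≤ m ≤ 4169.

25

gcd(7527, 2002):
  7527 = 3·2002 + 1521
  2002 = 1·1521 + 481
  1521 = 3·481 + 78
  481 = 6·78 + 13
  78 = 6·13
so gcd(7527, 2002) = 13.
Back-substitute for Bézout coefficients:
  13 = 481 - 6·78
  ... = 7527·(-25) + 2002·(94)
Scale by 65: particular solution (-1625, 6110); reduce m mod 154: (69, -259).
General solution: m = 69 + 154t, n = -259 - 579t for integer t.
265 ≤ 69 + 154t ≤ 4169 gives t ∈ [2, 26], which is 25 values.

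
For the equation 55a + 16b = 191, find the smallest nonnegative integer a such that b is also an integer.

9

gcd(55, 16) = 1.
1 divides 191, so solutions exist.
By Bézout, 55*(7) + 16*(-24) = 1.
Scale by 191/1 = 191: (a₀, b₀) = (1337, -4584).
General solution: a = 1337 + 16t, b = -4584 - 55t for integer t.
a ≥ 0: smallest is 1337 mod 16 = 9 (at t = -83), with b = -19.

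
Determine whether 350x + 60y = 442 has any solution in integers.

gcd(350, 60) = 10  (350 = 5×60 + 50, 60 = 1×50 + 10, 50 = 5×10).
10 does not divide 442 (remainder 2), so no integer solutions.

no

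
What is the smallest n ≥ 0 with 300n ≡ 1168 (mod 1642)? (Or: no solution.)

gcd(1642, 300):
  1642 = 5·300 + 142
  300 = 2·142 + 16
  142 = 8·16 + 14
  16 = 1·14 + 2
  14 = 7·2
so gcd(1642, 300) = 2.
2 divides 1168, so solutions exist.
Back-substitute for Bézout coefficients:
  2 = 16 - 1·14
  ... = 300·(104) + 1642·(-19)
So 300·(104) ≡ 2 (mod 1642); multiply by 584: n ≡ 60736 (mod 821).
Smallest nonnegative: n = 60736 mod 821 = 803.

803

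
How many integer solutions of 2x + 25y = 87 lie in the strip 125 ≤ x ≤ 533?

gcd(25, 2) = 1  (25 = 12*2 + 1, 2 = 2*1).
Back-substituting, 2*(-12) + 25*(1) = 1.
Scale by 87: particular solution (-1044, 87); reduce x mod 25: (6, 3).
General solution: x = 6 + 25t, y = 3 - 2t for integer t.
125 ≤ 6 + 25t ≤ 533 gives t ∈ [5, 21], which is 17 values.

17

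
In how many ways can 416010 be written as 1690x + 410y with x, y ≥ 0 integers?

gcd(1690, 410) = 10  (1690 = 4·410 + 50, 410 = 8·50 + 10, 50 = 5·10).
Back-substituting, 1690·(-8) + 410·(33) = 10.
Scale by 41601: one solution is (-332808, 1372833). Reduce x mod 41: (30, 891).
General: x = 30 + 41t, y = 891 - 169t.
x ≥ 0 ⇒ t ≥ 0; y ≥ 0 ⇒ t ≤ 5. So t ∈ [0, 5]: 6 solutions.

6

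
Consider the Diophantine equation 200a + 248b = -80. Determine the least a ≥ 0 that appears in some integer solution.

12

gcd(248, 200):
  248 = 1·200 + 48
  200 = 4·48 + 8
  48 = 6·8
so gcd(248, 200) = 8.
8 divides -80, so solutions exist.
Back-substitute for Bézout coefficients:
  8 = 200 - 4·48
  ... = 200·(5) + 248·(-4)
Scale by -80/8 = -10: (a₀, b₀) = (-50, 40).
General solution: a = -50 + 31t, b = 40 - 25t for integer t.
a ≥ 0: smallest is -50 mod 31 = 12 (at t = 2), with b = -10.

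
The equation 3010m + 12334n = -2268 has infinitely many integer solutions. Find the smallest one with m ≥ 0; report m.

786

gcd(12334, 3010):
  12334 = 4×3010 + 294
  3010 = 10×294 + 70
  294 = 4×70 + 14
  70 = 5×14
so gcd(12334, 3010) = 14.
14 divides -2268, so solutions exist.
Back-substitute for Bézout coefficients:
  14 = 294 - 4×70
  ... = 3010×(-168) + 12334×(41)
Scale by -2268/14 = -162: (m₀, n₀) = (27216, -6642).
General solution: m = 27216 + 881t, n = -6642 - 215t for integer t.
m ≥ 0: smallest is 27216 mod 881 = 786 (at t = -30), with n = -192.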